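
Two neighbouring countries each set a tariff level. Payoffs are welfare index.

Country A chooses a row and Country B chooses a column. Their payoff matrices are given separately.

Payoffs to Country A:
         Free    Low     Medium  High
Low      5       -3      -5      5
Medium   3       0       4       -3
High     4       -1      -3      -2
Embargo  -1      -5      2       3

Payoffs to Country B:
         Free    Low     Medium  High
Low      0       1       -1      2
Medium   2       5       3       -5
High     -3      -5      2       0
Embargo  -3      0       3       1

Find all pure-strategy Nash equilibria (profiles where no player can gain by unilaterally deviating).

The pure Nash equilibria are (Low, High) and (Medium, Low).

(Low, Free): Country B can switch to Low (0 → 1). Not NE.
(Low, Low): Country A can switch to Medium (-3 → 0). Not NE.
(Low, Medium): Country A can switch to Medium (-5 → 4). Not NE.
(Low, High): Country A gets 5, best alternative 3; Country B gets 2, best alternative 1. No profitable deviation — NE.
(Medium, Free): Country A can switch to Low (3 → 5). Not NE.
(Medium, Low): Country A gets 0, best alternative -1; Country B gets 5, best alternative 3. No profitable deviation — NE.
(Medium, Medium): Country B can switch to Low (3 → 5). Not NE.
(Medium, High): Country A can switch to Low (-3 → 5). Not NE.
(The remaining 8 profiles each have a profitable deviation by the same check.)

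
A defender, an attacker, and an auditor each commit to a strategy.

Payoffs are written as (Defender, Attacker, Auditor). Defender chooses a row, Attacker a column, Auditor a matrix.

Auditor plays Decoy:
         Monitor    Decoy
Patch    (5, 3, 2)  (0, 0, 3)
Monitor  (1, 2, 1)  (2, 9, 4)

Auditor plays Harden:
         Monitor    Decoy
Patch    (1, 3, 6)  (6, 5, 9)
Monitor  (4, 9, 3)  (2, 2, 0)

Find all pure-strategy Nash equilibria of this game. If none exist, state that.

Defender against (Monitor, Decoy): payoffs 5, 1 → best response Patch.
Defender against (Monitor, Harden): payoffs 1, 4 → best response Monitor.
Defender against (Decoy, Decoy): payoffs 0, 2 → best response Monitor.
Defender against (Decoy, Harden): payoffs 6, 2 → best response Patch.
Attacker against (Patch, Decoy): payoffs 3, 0 → best response Monitor.
Attacker against (Patch, Harden): payoffs 3, 5 → best response Decoy.
Attacker against (Monitor, Decoy): payoffs 2, 9 → best response Decoy.
Attacker against (Monitor, Harden): payoffs 9, 2 → best response Monitor.
Auditor against (Patch, Monitor): payoffs 2, 6 → best response Harden.
Auditor against (Patch, Decoy): payoffs 3, 9 → best response Harden.
Auditor against (Monitor, Monitor): payoffs 1, 3 → best response Harden.
Auditor against (Monitor, Decoy): payoffs 4, 0 → best response Decoy.
Mutual best responses: (Patch, Decoy, Harden); (Monitor, Monitor, Harden); (Monitor, Decoy, Decoy).

The pure Nash equilibria are (Patch, Decoy, Harden); (Monitor, Monitor, Harden); (Monitor, Decoy, Decoy).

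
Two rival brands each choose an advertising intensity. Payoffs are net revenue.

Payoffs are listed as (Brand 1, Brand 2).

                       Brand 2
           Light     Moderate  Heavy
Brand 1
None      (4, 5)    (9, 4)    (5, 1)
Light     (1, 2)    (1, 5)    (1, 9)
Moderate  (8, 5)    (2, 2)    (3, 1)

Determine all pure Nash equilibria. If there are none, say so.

(Moderate, Light)

Brand 1 against Light: payoffs 4, 1, 8 → best response Moderate.
Brand 1 against Moderate: payoffs 9, 1, 2 → best response None.
Brand 1 against Heavy: payoffs 5, 1, 3 → best response None.
Brand 2 against None: payoffs 5, 4, 1 → best response Light.
Brand 2 against Light: payoffs 2, 5, 9 → best response Heavy.
Brand 2 against Moderate: payoffs 5, 2, 1 → best response Light.
Mutual best responses: (Moderate, Light).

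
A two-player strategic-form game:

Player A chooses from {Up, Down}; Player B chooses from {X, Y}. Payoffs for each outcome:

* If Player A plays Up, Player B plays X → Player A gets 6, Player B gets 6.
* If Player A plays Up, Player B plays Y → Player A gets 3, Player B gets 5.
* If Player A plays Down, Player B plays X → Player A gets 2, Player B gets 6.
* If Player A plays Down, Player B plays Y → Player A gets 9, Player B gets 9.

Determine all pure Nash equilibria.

Pure-strategy Nash equilibria: (Up, X); (Down, Y)

(Up, X): Player A gets 6, best alternative 2; Player B gets 6, best alternative 5. No profitable deviation — NE.
(Up, Y): Player A can switch to Down (3 → 9). Not NE.
(Down, X): Player A can switch to Up (2 → 6). Not NE.
(Down, Y): Player A gets 9, best alternative 3; Player B gets 9, best alternative 6. No profitable deviation — NE.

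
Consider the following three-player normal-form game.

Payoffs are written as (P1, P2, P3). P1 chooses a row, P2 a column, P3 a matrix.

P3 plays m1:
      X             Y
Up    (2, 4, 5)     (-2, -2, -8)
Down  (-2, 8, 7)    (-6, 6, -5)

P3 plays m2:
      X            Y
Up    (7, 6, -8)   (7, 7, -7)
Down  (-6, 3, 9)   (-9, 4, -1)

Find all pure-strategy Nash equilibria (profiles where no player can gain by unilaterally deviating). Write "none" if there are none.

P1 against (X, m1): payoffs 2, -2 → best response Up.
P1 against (X, m2): payoffs 7, -6 → best response Up.
P1 against (Y, m1): payoffs -2, -6 → best response Up.
P1 against (Y, m2): payoffs 7, -9 → best response Up.
P2 against (Up, m1): payoffs 4, -2 → best response X.
P2 against (Up, m2): payoffs 6, 7 → best response Y.
P2 against (Down, m1): payoffs 8, 6 → best response X.
P2 against (Down, m2): payoffs 3, 4 → best response Y.
P3 against (Up, X): payoffs 5, -8 → best response m1.
P3 against (Up, Y): payoffs -8, -7 → best response m2.
P3 against (Down, X): payoffs 7, 9 → best response m2.
P3 against (Down, Y): payoffs -5, -1 → best response m2.
Mutual best responses: (Up, X, m1); (Up, Y, m2).

(Up, X, m1); (Up, Y, m2)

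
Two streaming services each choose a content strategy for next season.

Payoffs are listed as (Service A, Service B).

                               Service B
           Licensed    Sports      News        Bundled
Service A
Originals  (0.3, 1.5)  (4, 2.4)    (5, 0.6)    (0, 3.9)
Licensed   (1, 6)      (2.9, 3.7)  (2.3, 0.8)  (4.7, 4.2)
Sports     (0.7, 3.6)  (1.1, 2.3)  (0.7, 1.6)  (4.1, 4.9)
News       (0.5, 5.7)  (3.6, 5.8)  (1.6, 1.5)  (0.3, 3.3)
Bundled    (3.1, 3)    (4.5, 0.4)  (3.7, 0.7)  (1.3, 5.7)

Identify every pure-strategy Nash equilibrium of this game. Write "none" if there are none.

For each player, find the best response to each opponent profile; mutual best responses are the pure NE.
Service A against Licensed: payoffs 0.3, 1, 0.7, 0.5, 3.1 → best response Bundled.
Service A against Sports: payoffs 4, 2.9, 1.1, 3.6, 4.5 → best response Bundled.
Service A against News: payoffs 5, 2.3, 0.7, 1.6, 3.7 → best response Originals.
Service A against Bundled: payoffs 0, 4.7, 4.1, 0.3, 1.3 → best response Licensed.
Service B against Originals: payoffs 1.5, 2.4, 0.6, 3.9 → best response Bundled.
Service B against Licensed: payoffs 6, 3.7, 0.8, 4.2 → best response Licensed.
Service B against Sports: payoffs 3.6, 2.3, 1.6, 4.9 → best response Bundled.
Service B against News: payoffs 5.7, 5.8, 1.5, 3.3 → best response Sports.
Service B against Bundled: payoffs 3, 0.4, 0.7, 5.7 → best response Bundled.
No profile is a mutual best response for all players.

This game has no pure Nash equilibrium.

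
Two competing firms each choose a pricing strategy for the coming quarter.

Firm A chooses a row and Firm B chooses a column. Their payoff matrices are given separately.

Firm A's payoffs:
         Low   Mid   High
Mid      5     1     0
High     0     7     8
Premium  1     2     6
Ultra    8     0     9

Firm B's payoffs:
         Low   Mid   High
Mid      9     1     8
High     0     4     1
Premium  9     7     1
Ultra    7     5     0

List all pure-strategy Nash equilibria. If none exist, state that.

For each strategy profile, look for a profitable unilateral deviation.
(Mid, Low): Firm A can switch to Ultra (5 → 8). Not NE.
(Mid, Mid): Firm A can switch to High (1 → 7). Not NE.
(Mid, High): Firm A can switch to High (0 → 8). Not NE.
(High, Low): Firm A can switch to Mid (0 → 5). Not NE.
(High, Mid): Firm A gets 7, best alternative 2; Firm B gets 4, best alternative 1. No profitable deviation — NE.
(High, High): Firm A can switch to Ultra (8 → 9). Not NE.
(Premium, Low): Firm A can switch to Mid (1 → 5). Not NE.
(Ultra, Low): Firm A gets 8, best alternative 5; Firm B gets 7, best alternative 5. No profitable deviation — NE.
(The remaining 4 profiles each have a profitable deviation by the same check.)

Pure-strategy Nash equilibria: (High, Mid), (Ultra, Low)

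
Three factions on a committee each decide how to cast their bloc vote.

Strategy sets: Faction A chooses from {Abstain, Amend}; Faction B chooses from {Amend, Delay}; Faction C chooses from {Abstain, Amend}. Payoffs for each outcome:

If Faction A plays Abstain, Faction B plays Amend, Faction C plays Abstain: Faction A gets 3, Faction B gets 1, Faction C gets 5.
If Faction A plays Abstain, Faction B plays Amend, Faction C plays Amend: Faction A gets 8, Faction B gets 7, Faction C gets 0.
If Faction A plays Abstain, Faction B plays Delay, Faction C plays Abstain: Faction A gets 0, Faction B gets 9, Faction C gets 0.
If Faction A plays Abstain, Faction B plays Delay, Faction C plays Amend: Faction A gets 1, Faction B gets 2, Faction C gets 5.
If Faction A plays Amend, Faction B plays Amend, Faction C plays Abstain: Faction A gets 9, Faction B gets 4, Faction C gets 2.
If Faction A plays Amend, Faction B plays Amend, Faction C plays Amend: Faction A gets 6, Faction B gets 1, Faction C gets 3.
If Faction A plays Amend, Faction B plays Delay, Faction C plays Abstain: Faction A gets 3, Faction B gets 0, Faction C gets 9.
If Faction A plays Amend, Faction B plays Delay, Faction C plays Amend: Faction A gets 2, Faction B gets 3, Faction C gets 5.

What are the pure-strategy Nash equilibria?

(Abstain, Amend, Abstain): Faction A can switch to Amend (3 → 9). Not NE.
(Abstain, Amend, Amend): Faction C can switch to Abstain (0 → 5). Not NE.
(Abstain, Delay, Abstain): Faction A can switch to Amend (0 → 3). Not NE.
(Abstain, Delay, Amend): Faction A can switch to Amend (1 → 2). Not NE.
(Amend, Amend, Abstain): Faction C can switch to Amend (2 → 3). Not NE.
(Amend, Amend, Amend): Faction A can switch to Abstain (6 → 8). Not NE.
(Amend, Delay, Abstain): Faction B can switch to Amend (0 → 4). Not NE.
(Amend, Delay, Amend): Faction C can switch to Abstain (5 → 9). Not NE.

There is no pure-strategy Nash equilibrium.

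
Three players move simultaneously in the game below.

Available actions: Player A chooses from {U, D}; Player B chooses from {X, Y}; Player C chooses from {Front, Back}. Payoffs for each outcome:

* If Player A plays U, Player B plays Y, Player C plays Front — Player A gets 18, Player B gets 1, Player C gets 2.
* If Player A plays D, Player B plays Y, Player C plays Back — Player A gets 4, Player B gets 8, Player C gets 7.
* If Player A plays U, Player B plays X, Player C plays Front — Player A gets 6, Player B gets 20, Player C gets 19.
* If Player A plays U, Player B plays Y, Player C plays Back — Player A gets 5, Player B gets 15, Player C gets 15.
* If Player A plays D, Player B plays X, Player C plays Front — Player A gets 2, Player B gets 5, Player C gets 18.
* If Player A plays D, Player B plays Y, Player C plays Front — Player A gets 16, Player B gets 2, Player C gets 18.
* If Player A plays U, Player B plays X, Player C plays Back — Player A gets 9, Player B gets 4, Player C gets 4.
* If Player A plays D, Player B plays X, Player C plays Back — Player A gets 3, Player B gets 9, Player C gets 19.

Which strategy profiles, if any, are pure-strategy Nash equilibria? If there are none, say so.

For each player, find the best response to each opponent profile; mutual best responses are the pure NE.
Player A against (X, Front): payoffs 6, 2 → best response U.
Player A against (X, Back): payoffs 9, 3 → best response U.
Player A against (Y, Front): payoffs 18, 16 → best response U.
Player A against (Y, Back): payoffs 5, 4 → best response U.
Player B against (U, Front): payoffs 20, 1 → best response X.
Player B against (U, Back): payoffs 4, 15 → best response Y.
Player B against (D, Front): payoffs 5, 2 → best response X.
Player B against (D, Back): payoffs 9, 8 → best response X.
Player C against (U, X): payoffs 19, 4 → best response Front.
Player C against (U, Y): payoffs 2, 15 → best response Back.
Player C against (D, X): payoffs 18, 19 → best response Back.
Player C against (D, Y): payoffs 18, 7 → best response Front.
Mutual best responses: (U, X, Front); (U, Y, Back).

The pure Nash equilibria are (U, X, Front) and (U, Y, Back).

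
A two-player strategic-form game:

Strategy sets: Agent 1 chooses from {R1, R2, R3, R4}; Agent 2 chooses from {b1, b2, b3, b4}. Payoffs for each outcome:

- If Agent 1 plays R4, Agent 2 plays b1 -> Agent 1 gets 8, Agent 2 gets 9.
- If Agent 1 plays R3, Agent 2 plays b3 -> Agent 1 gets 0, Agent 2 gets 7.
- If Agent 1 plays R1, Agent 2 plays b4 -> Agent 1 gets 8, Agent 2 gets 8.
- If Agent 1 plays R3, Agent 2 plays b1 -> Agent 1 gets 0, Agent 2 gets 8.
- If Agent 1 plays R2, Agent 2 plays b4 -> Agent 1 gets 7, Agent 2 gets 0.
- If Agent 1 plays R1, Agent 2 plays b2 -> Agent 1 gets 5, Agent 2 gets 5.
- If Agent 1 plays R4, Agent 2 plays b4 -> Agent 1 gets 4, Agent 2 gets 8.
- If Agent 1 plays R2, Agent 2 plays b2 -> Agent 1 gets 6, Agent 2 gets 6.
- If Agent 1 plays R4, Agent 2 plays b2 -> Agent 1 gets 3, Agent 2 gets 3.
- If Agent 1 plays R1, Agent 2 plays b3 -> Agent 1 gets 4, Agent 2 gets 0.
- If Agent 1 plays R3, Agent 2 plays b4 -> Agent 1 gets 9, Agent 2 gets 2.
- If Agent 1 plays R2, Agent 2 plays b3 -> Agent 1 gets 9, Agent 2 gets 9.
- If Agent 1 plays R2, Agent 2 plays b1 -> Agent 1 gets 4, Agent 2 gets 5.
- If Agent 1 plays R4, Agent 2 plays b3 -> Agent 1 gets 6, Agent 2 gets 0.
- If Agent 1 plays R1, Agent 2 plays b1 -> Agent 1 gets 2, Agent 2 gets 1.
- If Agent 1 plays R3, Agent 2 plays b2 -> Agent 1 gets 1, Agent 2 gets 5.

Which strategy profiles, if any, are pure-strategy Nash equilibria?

(R1, b1): Agent 1 can switch to R2 (2 → 4). Not NE.
(R1, b2): Agent 1 can switch to R2 (5 → 6). Not NE.
(R1, b3): Agent 1 can switch to R2 (4 → 9). Not NE.
(R1, b4): Agent 1 can switch to R3 (8 → 9). Not NE.
(R2, b1): Agent 1 can switch to R4 (4 → 8). Not NE.
(R2, b2): Agent 2 can switch to b3 (6 → 9). Not NE.
(R2, b3): Agent 1 gets 9, best alternative 6; Agent 2 gets 9, best alternative 6. No profitable deviation — NE.
(R2, b4): Agent 1 can switch to R1 (7 → 8). Not NE.
(R3, b1): Agent 1 can switch to R1 (0 → 2). Not NE.
(R3, b2): Agent 1 can switch to R1 (1 → 5). Not NE.
(R3, b3): Agent 1 can switch to R1 (0 → 4). Not NE.
(R4, b1): Agent 1 gets 8, best alternative 4; Agent 2 gets 9, best alternative 8. No profitable deviation — NE.
(The remaining 4 profiles each have a profitable deviation by the same check.)

Pure-strategy Nash equilibria: (R2, b3) and (R4, b1)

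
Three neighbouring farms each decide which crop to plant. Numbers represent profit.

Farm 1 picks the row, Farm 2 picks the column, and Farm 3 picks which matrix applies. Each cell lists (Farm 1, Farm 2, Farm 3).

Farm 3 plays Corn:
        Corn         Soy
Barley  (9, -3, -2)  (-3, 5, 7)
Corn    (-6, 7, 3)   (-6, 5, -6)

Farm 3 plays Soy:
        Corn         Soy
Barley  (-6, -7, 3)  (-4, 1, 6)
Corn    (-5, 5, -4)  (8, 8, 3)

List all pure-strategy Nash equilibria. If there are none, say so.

(Barley, Soy, Corn); (Corn, Soy, Soy)

Farm 1 against (Corn, Corn): payoffs 9, -6 → best response Barley.
Farm 1 against (Corn, Soy): payoffs -6, -5 → best response Corn.
Farm 1 against (Soy, Corn): payoffs -3, -6 → best response Barley.
Farm 1 against (Soy, Soy): payoffs -4, 8 → best response Corn.
Farm 2 against (Barley, Corn): payoffs -3, 5 → best response Soy.
Farm 2 against (Barley, Soy): payoffs -7, 1 → best response Soy.
Farm 2 against (Corn, Corn): payoffs 7, 5 → best response Corn.
Farm 2 against (Corn, Soy): payoffs 5, 8 → best response Soy.
Farm 3 against (Barley, Corn): payoffs -2, 3 → best response Soy.
Farm 3 against (Barley, Soy): payoffs 7, 6 → best response Corn.
Farm 3 against (Corn, Corn): payoffs 3, -4 → best response Corn.
Farm 3 against (Corn, Soy): payoffs -6, 3 → best response Soy.
Mutual best responses: (Barley, Soy, Corn); (Corn, Soy, Soy).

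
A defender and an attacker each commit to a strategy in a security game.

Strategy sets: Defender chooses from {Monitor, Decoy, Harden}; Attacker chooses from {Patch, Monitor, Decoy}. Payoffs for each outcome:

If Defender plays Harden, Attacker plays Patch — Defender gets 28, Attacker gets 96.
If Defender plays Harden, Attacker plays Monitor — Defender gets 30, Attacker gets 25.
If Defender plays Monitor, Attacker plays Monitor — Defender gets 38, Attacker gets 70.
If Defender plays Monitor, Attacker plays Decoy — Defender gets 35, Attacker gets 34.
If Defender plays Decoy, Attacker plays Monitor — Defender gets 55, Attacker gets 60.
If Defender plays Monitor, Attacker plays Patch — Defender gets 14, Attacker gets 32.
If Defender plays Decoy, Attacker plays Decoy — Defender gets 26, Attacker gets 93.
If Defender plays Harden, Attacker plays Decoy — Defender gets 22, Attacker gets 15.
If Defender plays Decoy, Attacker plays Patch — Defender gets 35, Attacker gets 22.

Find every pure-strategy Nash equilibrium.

For each strategy profile, look for a profitable unilateral deviation.
(Monitor, Patch): Defender can switch to Decoy (14 → 35). Not NE.
(Monitor, Monitor): Defender can switch to Decoy (38 → 55). Not NE.
(Monitor, Decoy): Attacker can switch to Monitor (34 → 70). Not NE.
(Decoy, Patch): Attacker can switch to Monitor (22 → 60). Not NE.
(Decoy, Monitor): Attacker can switch to Decoy (60 → 93). Not NE.
(Decoy, Decoy): Defender can switch to Monitor (26 → 35). Not NE.
(Harden, Patch): Defender can switch to Decoy (28 → 35). Not NE.
(Harden, Monitor): Defender can switch to Monitor (30 → 38). Not NE.
(Harden, Decoy): Defender can switch to Monitor (22 → 35). Not NE.

No pure-strategy Nash equilibrium.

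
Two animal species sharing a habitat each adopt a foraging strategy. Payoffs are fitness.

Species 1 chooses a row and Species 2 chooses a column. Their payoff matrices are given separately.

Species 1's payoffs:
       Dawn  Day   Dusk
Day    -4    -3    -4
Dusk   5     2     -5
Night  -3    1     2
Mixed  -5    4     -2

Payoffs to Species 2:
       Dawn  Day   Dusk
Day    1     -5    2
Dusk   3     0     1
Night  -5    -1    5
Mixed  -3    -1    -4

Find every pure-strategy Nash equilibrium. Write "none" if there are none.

(Day, Dawn): Species 1 can switch to Dusk (-4 → 5). Not NE.
(Day, Day): Species 1 can switch to Dusk (-3 → 2). Not NE.
(Day, Dusk): Species 1 can switch to Night (-4 → 2). Not NE.
(Dusk, Dawn): Species 1 gets 5, best alternative -3; Species 2 gets 3, best alternative 1. No profitable deviation — NE.
(Dusk, Day): Species 1 can switch to Mixed (2 → 4). Not NE.
(Dusk, Dusk): Species 1 can switch to Day (-5 → -4). Not NE.
(Night, Dawn): Species 1 can switch to Dusk (-3 → 5). Not NE.
(Night, Dusk): Species 1 gets 2, best alternative -2; Species 2 gets 5, best alternative -1. No profitable deviation — NE.
(Mixed, Day): Species 1 gets 4, best alternative 2; Species 2 gets -1, best alternative -3. No profitable deviation — NE.
(The remaining 3 profiles each have a profitable deviation by the same check.)

Pure-strategy Nash equilibria: (Dusk, Dawn) and (Night, Dusk) and (Mixed, Day)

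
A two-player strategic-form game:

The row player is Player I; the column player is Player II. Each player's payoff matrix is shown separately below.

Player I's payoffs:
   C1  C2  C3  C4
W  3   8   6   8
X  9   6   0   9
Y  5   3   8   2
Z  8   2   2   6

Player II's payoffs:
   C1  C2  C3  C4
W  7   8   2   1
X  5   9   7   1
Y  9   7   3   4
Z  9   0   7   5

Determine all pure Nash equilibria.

Pure NE: (W, C2)

(W, C1): Player I can switch to X (3 → 9). Not NE.
(W, C2): Player I gets 8, best alternative 6; Player II gets 8, best alternative 7. No profitable deviation — NE.
(W, C3): Player I can switch to Y (6 → 8). Not NE.
(W, C4): Player I can switch to X (8 → 9). Not NE.
(X, C1): Player II can switch to C2 (5 → 9). Not NE.
(X, C2): Player I can switch to W (6 → 8). Not NE.
(X, C3): Player I can switch to W (0 → 6). Not NE.
(X, C4): Player II can switch to C1 (1 → 5). Not NE.
(Y, C1): Player I can switch to X (5 → 9). Not NE.
(Y, C2): Player I can switch to W (3 → 8). Not NE.
(Y, C3): Player II can switch to C1 (3 → 9). Not NE.
(Y, C4): Player I can switch to W (2 → 8). Not NE.
(Z, C1): Player I can switch to X (8 → 9). Not NE.
(The remaining 3 profiles each have a profitable deviation by the same check.)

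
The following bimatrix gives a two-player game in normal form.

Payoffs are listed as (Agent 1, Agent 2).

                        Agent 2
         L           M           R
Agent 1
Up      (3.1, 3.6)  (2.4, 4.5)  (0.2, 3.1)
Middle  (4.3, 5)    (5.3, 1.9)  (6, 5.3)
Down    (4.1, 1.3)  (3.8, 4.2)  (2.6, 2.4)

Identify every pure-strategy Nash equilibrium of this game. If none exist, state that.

Mark each player's best response to every combination of opponents' strategies; a profile where every player is best-responding is a pure Nash equilibrium.
Agent 1 against L: payoffs 3.1, 4.3, 4.1 → best response Middle.
Agent 1 against M: payoffs 2.4, 5.3, 3.8 → best response Middle.
Agent 1 against R: payoffs 0.2, 6, 2.6 → best response Middle.
Agent 2 against Up: payoffs 3.6, 4.5, 3.1 → best response M.
Agent 2 against Middle: payoffs 5, 1.9, 5.3 → best response R.
Agent 2 against Down: payoffs 1.3, 4.2, 2.4 → best response M.
Mutual best responses: (Middle, R).

The unique pure-strategy Nash equilibrium is (Middle, R).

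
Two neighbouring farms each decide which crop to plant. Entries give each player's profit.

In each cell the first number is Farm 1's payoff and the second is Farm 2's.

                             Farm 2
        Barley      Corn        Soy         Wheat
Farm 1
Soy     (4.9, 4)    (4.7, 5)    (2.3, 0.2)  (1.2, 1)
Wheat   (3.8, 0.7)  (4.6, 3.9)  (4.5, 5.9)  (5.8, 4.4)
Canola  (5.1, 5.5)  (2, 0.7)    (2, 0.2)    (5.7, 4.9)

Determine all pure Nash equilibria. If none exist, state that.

Farm 1 against Barley: payoffs 4.9, 3.8, 5.1 → best response Canola.
Farm 1 against Corn: payoffs 4.7, 4.6, 2 → best response Soy.
Farm 1 against Soy: payoffs 2.3, 4.5, 2 → best response Wheat.
Farm 1 against Wheat: payoffs 1.2, 5.8, 5.7 → best response Wheat.
Farm 2 against Soy: payoffs 4, 5, 0.2, 1 → best response Corn.
Farm 2 against Wheat: payoffs 0.7, 3.9, 5.9, 4.4 → best response Soy.
Farm 2 against Canola: payoffs 5.5, 0.7, 0.2, 4.9 → best response Barley.
Mutual best responses: (Soy, Corn); (Wheat, Soy); (Canola, Barley).

(Soy, Corn); (Wheat, Soy); (Canola, Barley)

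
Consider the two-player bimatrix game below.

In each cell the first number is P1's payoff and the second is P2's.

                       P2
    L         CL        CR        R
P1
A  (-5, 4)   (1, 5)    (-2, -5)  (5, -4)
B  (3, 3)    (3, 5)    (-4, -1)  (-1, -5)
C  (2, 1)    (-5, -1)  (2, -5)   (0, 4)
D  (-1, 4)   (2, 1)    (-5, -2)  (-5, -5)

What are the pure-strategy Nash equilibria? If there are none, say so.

Mark each player's best response to every combination of opponents' strategies; a profile where every player is best-responding is a pure Nash equilibrium.
P1 against L: payoffs -5, 3, 2, -1 → best response B.
P1 against CL: payoffs 1, 3, -5, 2 → best response B.
P1 against CR: payoffs -2, -4, 2, -5 → best response C.
P1 against R: payoffs 5, -1, 0, -5 → best response A.
P2 against A: payoffs 4, 5, -5, -4 → best response CL.
P2 against B: payoffs 3, 5, -1, -5 → best response CL.
P2 against C: payoffs 1, -1, -5, 4 → best response R.
P2 against D: payoffs 4, 1, -2, -5 → best response L.
Mutual best responses: (B, CL).

The unique pure-strategy Nash equilibrium is (B, CL).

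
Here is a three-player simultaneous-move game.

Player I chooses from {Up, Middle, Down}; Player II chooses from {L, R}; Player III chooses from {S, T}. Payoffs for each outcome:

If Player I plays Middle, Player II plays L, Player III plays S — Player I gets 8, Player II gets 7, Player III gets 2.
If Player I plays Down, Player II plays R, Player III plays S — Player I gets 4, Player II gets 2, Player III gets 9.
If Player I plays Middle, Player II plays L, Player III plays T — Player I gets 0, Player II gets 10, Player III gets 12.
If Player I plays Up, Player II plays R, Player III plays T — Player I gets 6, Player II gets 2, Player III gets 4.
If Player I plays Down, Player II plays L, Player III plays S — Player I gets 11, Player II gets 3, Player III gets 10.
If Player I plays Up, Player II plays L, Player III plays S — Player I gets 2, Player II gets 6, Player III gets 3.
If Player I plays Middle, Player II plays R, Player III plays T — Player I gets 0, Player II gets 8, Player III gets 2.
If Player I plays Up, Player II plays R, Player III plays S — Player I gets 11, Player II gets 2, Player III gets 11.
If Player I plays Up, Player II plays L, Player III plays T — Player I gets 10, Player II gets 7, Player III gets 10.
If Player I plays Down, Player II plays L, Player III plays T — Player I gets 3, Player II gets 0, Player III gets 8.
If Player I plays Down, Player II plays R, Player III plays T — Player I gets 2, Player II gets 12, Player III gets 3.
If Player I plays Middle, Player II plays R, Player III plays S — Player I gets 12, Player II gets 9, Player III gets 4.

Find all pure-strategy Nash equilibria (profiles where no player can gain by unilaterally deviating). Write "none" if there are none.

(Up, L, S): Player I can switch to Middle (2 → 8). Not NE.
(Up, L, T): Player I gets 10, best alternative 3; Player II gets 7, best alternative 2; Player III gets 10, best alternative 3. No profitable deviation — NE.
(Up, R, S): Player I can switch to Middle (11 → 12). Not NE.
(Up, R, T): Player II can switch to L (2 → 7). Not NE.
(Middle, L, S): Player I can switch to Down (8 → 11). Not NE.
(Middle, L, T): Player I can switch to Up (0 → 10). Not NE.
(Middle, R, S): Player I gets 12, best alternative 11; Player II gets 9, best alternative 7; Player III gets 4, best alternative 2. No profitable deviation — NE.
(Middle, R, T): Player I can switch to Up (0 → 6). Not NE.
(Down, L, S): Player I gets 11, best alternative 8; Player II gets 3, best alternative 2; Player III gets 10, best alternative 8. No profitable deviation — NE.
(The remaining 3 profiles each have a profitable deviation by the same check.)

Pure-strategy Nash equilibria: (Up, L, T), (Middle, R, S), (Down, L, S)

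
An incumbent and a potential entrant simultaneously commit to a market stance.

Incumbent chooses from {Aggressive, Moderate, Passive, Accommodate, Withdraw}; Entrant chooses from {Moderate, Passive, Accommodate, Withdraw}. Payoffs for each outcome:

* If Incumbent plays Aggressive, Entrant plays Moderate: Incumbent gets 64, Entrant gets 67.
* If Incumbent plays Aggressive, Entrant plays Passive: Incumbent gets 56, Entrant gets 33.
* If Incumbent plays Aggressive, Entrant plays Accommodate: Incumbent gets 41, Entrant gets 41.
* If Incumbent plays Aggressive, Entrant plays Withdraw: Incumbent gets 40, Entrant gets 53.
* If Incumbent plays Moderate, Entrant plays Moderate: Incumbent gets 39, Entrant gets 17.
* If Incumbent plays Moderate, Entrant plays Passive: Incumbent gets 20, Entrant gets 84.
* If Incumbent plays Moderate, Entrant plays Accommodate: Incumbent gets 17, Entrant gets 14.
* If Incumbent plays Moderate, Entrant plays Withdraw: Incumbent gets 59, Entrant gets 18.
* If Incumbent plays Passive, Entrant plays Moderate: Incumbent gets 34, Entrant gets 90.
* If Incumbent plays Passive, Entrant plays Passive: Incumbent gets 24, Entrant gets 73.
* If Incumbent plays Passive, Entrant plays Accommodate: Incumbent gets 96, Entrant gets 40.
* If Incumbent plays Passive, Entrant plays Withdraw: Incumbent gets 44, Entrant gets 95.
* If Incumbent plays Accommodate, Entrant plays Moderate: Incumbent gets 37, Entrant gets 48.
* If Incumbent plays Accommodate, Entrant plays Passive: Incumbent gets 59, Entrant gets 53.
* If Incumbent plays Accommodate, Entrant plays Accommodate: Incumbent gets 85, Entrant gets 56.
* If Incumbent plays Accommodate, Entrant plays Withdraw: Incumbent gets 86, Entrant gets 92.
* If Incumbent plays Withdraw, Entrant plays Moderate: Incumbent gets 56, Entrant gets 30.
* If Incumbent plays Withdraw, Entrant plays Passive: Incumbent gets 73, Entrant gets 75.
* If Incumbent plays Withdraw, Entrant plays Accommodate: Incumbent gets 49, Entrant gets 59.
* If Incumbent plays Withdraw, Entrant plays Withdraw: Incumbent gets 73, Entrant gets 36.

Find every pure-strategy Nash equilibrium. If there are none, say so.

The pure Nash equilibria are (Aggressive, Moderate); (Accommodate, Withdraw); (Withdraw, Passive).

Mark each player's best response to every combination of opponents' strategies; a profile where every player is best-responding is a pure Nash equilibrium.
Incumbent against Moderate: payoffs 64, 39, 34, 37, 56 → best response Aggressive.
Incumbent against Passive: payoffs 56, 20, 24, 59, 73 → best response Withdraw.
Incumbent against Accommodate: payoffs 41, 17, 96, 85, 49 → best response Passive.
Incumbent against Withdraw: payoffs 40, 59, 44, 86, 73 → best response Accommodate.
Entrant against Aggressive: payoffs 67, 33, 41, 53 → best response Moderate.
Entrant against Moderate: payoffs 17, 84, 14, 18 → best response Passive.
Entrant against Passive: payoffs 90, 73, 40, 95 → best response Withdraw.
Entrant against Accommodate: payoffs 48, 53, 56, 92 → best response Withdraw.
Entrant against Withdraw: payoffs 30, 75, 59, 36 → best response Passive.
Mutual best responses: (Aggressive, Moderate); (Accommodate, Withdraw); (Withdraw, Passive).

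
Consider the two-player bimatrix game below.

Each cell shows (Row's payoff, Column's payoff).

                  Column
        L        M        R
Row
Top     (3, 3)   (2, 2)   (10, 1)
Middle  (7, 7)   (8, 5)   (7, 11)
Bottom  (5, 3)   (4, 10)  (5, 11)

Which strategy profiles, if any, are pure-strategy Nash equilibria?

There is no pure-strategy Nash equilibrium.

Mark each player's best response to every combination of opponents' strategies; a profile where every player is best-responding is a pure Nash equilibrium.
Row against L: payoffs 3, 7, 5 → best response Middle.
Row against M: payoffs 2, 8, 4 → best response Middle.
Row against R: payoffs 10, 7, 5 → best response Top.
Column against Top: payoffs 3, 2, 1 → best response L.
Column against Middle: payoffs 7, 5, 11 → best response R.
Column against Bottom: payoffs 3, 10, 11 → best response R.
No profile is a mutual best response for all players.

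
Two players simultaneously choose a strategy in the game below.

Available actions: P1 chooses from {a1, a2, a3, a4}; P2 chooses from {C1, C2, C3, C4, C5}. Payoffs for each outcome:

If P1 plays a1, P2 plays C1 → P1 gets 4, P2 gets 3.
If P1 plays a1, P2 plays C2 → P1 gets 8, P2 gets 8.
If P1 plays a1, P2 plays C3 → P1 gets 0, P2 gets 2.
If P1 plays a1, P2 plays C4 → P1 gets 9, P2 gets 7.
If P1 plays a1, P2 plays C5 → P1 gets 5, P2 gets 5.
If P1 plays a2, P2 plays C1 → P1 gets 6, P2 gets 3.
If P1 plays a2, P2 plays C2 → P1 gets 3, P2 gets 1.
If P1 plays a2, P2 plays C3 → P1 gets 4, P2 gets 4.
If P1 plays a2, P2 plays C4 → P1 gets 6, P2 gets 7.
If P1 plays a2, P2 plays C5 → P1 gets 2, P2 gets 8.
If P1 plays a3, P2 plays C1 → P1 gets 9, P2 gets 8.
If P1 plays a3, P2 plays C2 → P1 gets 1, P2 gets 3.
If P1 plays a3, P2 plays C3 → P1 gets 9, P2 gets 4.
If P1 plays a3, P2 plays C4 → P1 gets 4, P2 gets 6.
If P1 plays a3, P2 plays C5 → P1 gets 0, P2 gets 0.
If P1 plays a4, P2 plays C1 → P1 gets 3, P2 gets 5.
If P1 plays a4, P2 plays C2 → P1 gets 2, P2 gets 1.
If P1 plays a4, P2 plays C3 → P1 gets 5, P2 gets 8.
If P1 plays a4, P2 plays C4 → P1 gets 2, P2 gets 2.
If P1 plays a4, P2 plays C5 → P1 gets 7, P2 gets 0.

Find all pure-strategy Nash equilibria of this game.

(a1, C1): P1 can switch to a2 (4 → 6). Not NE.
(a1, C2): P1 gets 8, best alternative 3; P2 gets 8, best alternative 7. No profitable deviation — NE.
(a1, C3): P1 can switch to a2 (0 → 4). Not NE.
(a1, C4): P2 can switch to C2 (7 → 8). Not NE.
(a1, C5): P1 can switch to a4 (5 → 7). Not NE.
(a2, C1): P1 can switch to a3 (6 → 9). Not NE.
(a2, C2): P1 can switch to a1 (3 → 8). Not NE.
(a2, C3): P1 can switch to a3 (4 → 9). Not NE.
(a2, C4): P1 can switch to a1 (6 → 9). Not NE.
(a3, C1): P1 gets 9, best alternative 6; P2 gets 8, best alternative 6. No profitable deviation — NE.
(The remaining 10 profiles each have a profitable deviation by the same check.)

Pure-strategy Nash equilibria: (a1, C2) and (a3, C1)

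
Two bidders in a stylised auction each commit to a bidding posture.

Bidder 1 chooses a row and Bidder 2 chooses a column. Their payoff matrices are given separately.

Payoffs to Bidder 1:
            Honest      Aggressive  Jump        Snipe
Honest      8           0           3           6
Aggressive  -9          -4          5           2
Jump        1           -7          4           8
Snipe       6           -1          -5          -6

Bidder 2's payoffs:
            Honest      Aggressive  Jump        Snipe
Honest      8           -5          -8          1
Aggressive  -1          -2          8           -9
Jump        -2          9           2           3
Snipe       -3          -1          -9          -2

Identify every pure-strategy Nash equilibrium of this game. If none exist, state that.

(Honest, Honest); (Aggressive, Jump)

(Honest, Honest): Bidder 1 gets 8, best alternative 6; Bidder 2 gets 8, best alternative 1. No profitable deviation — NE.
(Honest, Aggressive): Bidder 2 can switch to Honest (-5 → 8). Not NE.
(Honest, Jump): Bidder 1 can switch to Aggressive (3 → 5). Not NE.
(Honest, Snipe): Bidder 1 can switch to Jump (6 → 8). Not NE.
(Aggressive, Honest): Bidder 1 can switch to Honest (-9 → 8). Not NE.
(Aggressive, Aggressive): Bidder 1 can switch to Honest (-4 → 0). Not NE.
(Aggressive, Jump): Bidder 1 gets 5, best alternative 4; Bidder 2 gets 8, best alternative -1. No profitable deviation — NE.
(Aggressive, Snipe): Bidder 1 can switch to Honest (2 → 6). Not NE.
(Jump, Honest): Bidder 1 can switch to Honest (1 → 8). Not NE.
(Jump, Aggressive): Bidder 1 can switch to Honest (-7 → 0). Not NE.
(The remaining 6 profiles each have a profitable deviation by the same check.)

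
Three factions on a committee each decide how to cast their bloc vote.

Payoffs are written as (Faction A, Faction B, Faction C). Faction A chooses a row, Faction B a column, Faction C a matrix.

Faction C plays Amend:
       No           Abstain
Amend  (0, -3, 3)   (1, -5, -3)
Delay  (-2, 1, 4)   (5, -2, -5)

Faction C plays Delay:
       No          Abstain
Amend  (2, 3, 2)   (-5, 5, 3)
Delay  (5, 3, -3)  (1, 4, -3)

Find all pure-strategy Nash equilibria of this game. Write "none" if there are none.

The pure Nash equilibria are (Amend, No, Amend) and (Delay, Abstain, Delay).

Faction A against (No, Amend): payoffs 0, -2 → best response Amend.
Faction A against (No, Delay): payoffs 2, 5 → best response Delay.
Faction A against (Abstain, Amend): payoffs 1, 5 → best response Delay.
Faction A against (Abstain, Delay): payoffs -5, 1 → best response Delay.
Faction B against (Amend, Amend): payoffs -3, -5 → best response No.
Faction B against (Amend, Delay): payoffs 3, 5 → best response Abstain.
Faction B against (Delay, Amend): payoffs 1, -2 → best response No.
Faction B against (Delay, Delay): payoffs 3, 4 → best response Abstain.
Faction C against (Amend, No): payoffs 3, 2 → best response Amend.
Faction C against (Amend, Abstain): payoffs -3, 3 → best response Delay.
Faction C against (Delay, No): payoffs 4, -3 → best response Amend.
Faction C against (Delay, Abstain): payoffs -5, -3 → best response Delay.
Mutual best responses: (Amend, No, Amend); (Delay, Abstain, Delay).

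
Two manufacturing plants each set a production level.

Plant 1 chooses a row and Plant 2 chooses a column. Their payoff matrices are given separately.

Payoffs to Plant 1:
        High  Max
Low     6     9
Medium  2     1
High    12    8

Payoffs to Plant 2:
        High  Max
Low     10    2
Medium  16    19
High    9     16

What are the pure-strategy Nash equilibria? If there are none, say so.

Plant 1 against High: payoffs 6, 2, 12 → best response High.
Plant 1 against Max: payoffs 9, 1, 8 → best response Low.
Plant 2 against Low: payoffs 10, 2 → best response High.
Plant 2 against Medium: payoffs 16, 19 → best response Max.
Plant 2 against High: payoffs 9, 16 → best response Max.
No profile is a mutual best response for all players.

No pure-strategy Nash equilibrium.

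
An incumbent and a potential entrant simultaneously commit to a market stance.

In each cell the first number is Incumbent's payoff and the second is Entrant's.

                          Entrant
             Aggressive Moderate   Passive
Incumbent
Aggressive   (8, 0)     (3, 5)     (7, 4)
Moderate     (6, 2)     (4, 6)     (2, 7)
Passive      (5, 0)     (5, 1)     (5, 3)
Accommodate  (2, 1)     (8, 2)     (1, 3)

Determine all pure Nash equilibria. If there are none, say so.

This game has no pure Nash equilibrium.

Check each profile: it is a Nash equilibrium iff no player can strictly gain by switching unilaterally.
(Aggressive, Aggressive): Entrant can switch to Moderate (0 → 5). Not NE.
(Aggressive, Moderate): Incumbent can switch to Moderate (3 → 4). Not NE.
(Aggressive, Passive): Entrant can switch to Moderate (4 → 5). Not NE.
(Moderate, Aggressive): Incumbent can switch to Aggressive (6 → 8). Not NE.
(Moderate, Moderate): Incumbent can switch to Passive (4 → 5). Not NE.
(Moderate, Passive): Incumbent can switch to Aggressive (2 → 7). Not NE.
(Passive, Aggressive): Incumbent can switch to Aggressive (5 → 8). Not NE.
(Passive, Moderate): Incumbent can switch to Accommodate (5 → 8). Not NE.
(The remaining 4 profiles each have a profitable deviation by the same check.)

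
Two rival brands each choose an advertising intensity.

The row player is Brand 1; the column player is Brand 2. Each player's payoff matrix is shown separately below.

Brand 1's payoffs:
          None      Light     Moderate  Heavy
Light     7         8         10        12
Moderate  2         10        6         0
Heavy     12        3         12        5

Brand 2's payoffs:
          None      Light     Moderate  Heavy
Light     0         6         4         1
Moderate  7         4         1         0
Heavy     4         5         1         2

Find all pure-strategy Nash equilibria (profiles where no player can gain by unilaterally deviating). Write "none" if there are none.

(Light, None): Brand 1 can switch to Heavy (7 → 12). Not NE.
(Light, Light): Brand 1 can switch to Moderate (8 → 10). Not NE.
(Light, Moderate): Brand 1 can switch to Heavy (10 → 12). Not NE.
(Light, Heavy): Brand 2 can switch to Light (1 → 6). Not NE.
(Moderate, None): Brand 1 can switch to Light (2 → 7). Not NE.
(Moderate, Light): Brand 2 can switch to None (4 → 7). Not NE.
(Moderate, Moderate): Brand 1 can switch to Light (6 → 10). Not NE.
(Moderate, Heavy): Brand 1 can switch to Light (0 → 12). Not NE.
(Heavy, None): Brand 2 can switch to Light (4 → 5). Not NE.
(Heavy, Light): Brand 1 can switch to Light (3 → 8). Not NE.
(Heavy, Moderate): Brand 2 can switch to None (1 → 4). Not NE.
(Heavy, Heavy): Brand 1 can switch to Light (5 → 12). Not NE.

There is no pure-strategy Nash equilibrium.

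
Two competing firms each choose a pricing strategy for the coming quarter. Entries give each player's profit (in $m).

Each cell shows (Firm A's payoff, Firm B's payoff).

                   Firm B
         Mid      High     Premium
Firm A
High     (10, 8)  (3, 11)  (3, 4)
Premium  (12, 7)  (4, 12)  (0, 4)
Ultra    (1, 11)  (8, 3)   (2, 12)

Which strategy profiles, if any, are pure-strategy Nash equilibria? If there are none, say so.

Firm A against Mid: payoffs 10, 12, 1 → best response Premium.
Firm A against High: payoffs 3, 4, 8 → best response Ultra.
Firm A against Premium: payoffs 3, 0, 2 → best response High.
Firm B against High: payoffs 8, 11, 4 → best response High.
Firm B against Premium: payoffs 7, 12, 4 → best response High.
Firm B against Ultra: payoffs 11, 3, 12 → best response Premium.
No profile is a mutual best response for all players.

No pure-strategy Nash equilibrium.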